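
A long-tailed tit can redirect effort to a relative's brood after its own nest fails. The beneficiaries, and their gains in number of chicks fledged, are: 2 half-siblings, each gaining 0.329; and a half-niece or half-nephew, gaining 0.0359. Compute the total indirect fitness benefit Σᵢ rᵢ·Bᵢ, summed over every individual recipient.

r to a half-sibling = 0.25 (half-sibs share one parent — one path of length 2: r = (1/2)^2 = 1/4).
r to a half-niece or half-nephew = 0.125 (half-aunt/uncle↔niece/nephew: one path of length 3: r = (1/2)^3 = 1/8).
Summing one r·B term per recipient: 2·0.25·0.329 + 1·0.125·0.0359 = 0.1689875.

0.1689875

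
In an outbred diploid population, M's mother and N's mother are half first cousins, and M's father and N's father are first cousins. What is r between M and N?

Wright's path rule: contributions from independent ancestry routes add.
M and N are related in two ways: half second cousins through their mothers (r = 1/64) and second cousins through their fathers (r = 1/32).
r = 1/64 + 1/32 = 3/64 = 0.046875.

0.046875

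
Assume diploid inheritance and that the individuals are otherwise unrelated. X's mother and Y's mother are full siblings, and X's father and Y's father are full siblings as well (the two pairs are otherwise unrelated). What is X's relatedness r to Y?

0.25

With two independent routes of shared ancestry, r is the sum of the two contributions.
X and Y are related in two ways: first cousins through their mothers (r = 1/8) and first cousins through their fathers (r = 1/8) — i.e. double first cousins.
r = 1/8 + 1/8 = 1/4 = 0.25.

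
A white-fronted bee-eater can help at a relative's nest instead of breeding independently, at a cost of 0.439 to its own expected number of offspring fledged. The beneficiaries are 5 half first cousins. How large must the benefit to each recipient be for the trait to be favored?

r to a half first cousin = 0.0625 (half first cousins share one grandparent — one path of length 4: r = (1/2)^4 = 1/16).
Hamilton's rule with n recipients of equal r: n·r·B > C, so B > C/(n·r) = 0.439/(5·0.0625) = 1.4048.

1.4048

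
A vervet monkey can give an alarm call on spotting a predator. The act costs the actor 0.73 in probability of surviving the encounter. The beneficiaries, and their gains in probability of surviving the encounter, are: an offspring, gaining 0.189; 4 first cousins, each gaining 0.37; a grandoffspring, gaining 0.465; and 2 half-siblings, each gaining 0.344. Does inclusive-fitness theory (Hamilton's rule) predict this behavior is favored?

No

Hamilton's rule: the trait is favored when the sum of r·B over every recipient exceeds the actor's cost C.
r to an offspring = 0.5 (one parent–offspring link: r = (1/2)^1 = 1/2).
r to a first cousin = 1/8 (first cousins share one grandparent pair — two paths of length 4: r = 2·(1/2)^4 = 1/8).
r to a grandoffspring = 1/4 (two parent–offspring links: r = (1/2)^2 = 1/4).
r to a half-sibling = 0.25 (half-sibs share one parent — one path of length 2: r = (1/2)^2 = 1/4).
Summing one r·B term per recipient: 1·0.5·0.189 + 4·0.125·0.37 + 1·0.25·0.465 + 2·0.25·0.344 = 0.56775.
0.56775 < 0.73: the indirect benefit is less than the cost.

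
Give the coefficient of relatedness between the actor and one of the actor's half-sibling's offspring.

0.125

Each parent–offspring link contributes a factor of 1/2, and independent paths through distinct common ancestors add.
Half-aunt/uncle↔niece/nephew: one path of length 3: r = (1/2)^3 = 1/8.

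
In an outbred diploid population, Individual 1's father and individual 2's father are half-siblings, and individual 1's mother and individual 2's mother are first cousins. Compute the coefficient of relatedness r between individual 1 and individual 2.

With two independent routes of shared ancestry, r is the sum of the two contributions.
Individual 1 and individual 2 are related in two ways: half first cousins through their fathers (r = 1/16) and second cousins through their mothers (r = 1/32).
r = 1/16 + 1/32 = 3/32 = 0.09375.

0.09375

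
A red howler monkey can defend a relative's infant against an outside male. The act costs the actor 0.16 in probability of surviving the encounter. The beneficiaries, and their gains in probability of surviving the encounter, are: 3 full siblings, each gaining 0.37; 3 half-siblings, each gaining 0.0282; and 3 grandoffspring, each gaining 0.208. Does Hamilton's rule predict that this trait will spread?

Yes

Hamilton's rule: the trait is favored when the sum of r·B over every recipient exceeds the actor's cost C.
r to a full sibling = 0.5 (full sibs share both parents — two paths of length 2: r = 2·(1/2)^2 = 1/2).
r to a half-sibling = 1/4 (half-sibs share one parent — one path of length 2: r = (1/2)^2 = 1/4).
r to a grandoffspring = 1/4 (two parent–offspring links: r = (1/2)^2 = 1/4).
Summing one r·B term per recipient: 3·0.5·0.37 + 3·0.25·0.0282 + 3·0.25·0.208 = 0.73215.
0.73215 > 0.16: the indirect benefit exceeds the cost.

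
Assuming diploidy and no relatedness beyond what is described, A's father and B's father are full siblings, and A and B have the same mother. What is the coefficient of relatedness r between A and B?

0.375

Wright's path rule: contributions from independent ancestry routes add.
A and B are related in two ways: first cousins through their fathers (r = 1/8) and half-sibs through their shared mother (r = 1/4).
r = 1/8 + 1/4 = 0.375.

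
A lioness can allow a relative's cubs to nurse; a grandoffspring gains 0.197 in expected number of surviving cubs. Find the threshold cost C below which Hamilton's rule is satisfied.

0.04925

r to a grandoffspring = 0.25 (two parent–offspring links: r = (1/2)^2 = 1/4).
Hamilton's rule: n·r·B > C, so the trait is favored while C < n·r·B = 1·0.25·0.197 = 0.04925.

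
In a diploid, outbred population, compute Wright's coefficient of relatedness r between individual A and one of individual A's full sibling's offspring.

Each parent–offspring link contributes a factor of 1/2, and independent paths through distinct common ancestors add.
Full aunt/uncle↔niece/nephew: two paths of length 3 through the shared grandparent pair: r = 2·(1/2)^3 = 1/4.

0.25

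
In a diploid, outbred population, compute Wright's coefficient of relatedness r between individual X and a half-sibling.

Half-sibs share one parent — one path of length 2: r = (1/2)^2 = 1/4.

0.25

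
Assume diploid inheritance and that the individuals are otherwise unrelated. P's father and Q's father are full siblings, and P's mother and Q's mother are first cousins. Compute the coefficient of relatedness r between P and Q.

Independent pedigree routes through distinct common ancestors add.
P and Q are related in two ways: first cousins through their fathers (r = 1/8) and second cousins through their mothers (r = 1/32).
r = 1/8 + 1/32 = 5/32 = 0.15625.

0.15625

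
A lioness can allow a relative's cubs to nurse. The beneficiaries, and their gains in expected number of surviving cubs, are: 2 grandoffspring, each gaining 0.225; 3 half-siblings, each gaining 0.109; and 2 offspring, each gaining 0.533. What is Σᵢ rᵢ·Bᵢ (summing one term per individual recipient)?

0.72725

r to a grandoffspring = 1/4 (two parent–offspring links: r = (1/2)^2 = 1/4).
r to a half-sibling = 1/4 (half-sibs share one parent — one path of length 2: r = (1/2)^2 = 1/4).
r to an offspring = 0.5 (one parent–offspring link: r = (1/2)^1 = 1/2).
Summing one r·B term per recipient: 2·0.25·0.225 + 3·0.25·0.109 + 2·0.5·0.533 = 0.72725.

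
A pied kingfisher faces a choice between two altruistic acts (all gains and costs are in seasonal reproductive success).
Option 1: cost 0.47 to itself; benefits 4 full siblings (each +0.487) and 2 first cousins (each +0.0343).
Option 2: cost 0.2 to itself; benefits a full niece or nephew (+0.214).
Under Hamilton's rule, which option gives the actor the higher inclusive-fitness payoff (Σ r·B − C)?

Option 1: r to a full sibling = 0.5.
Option 1: r to a first cousin = 0.125.
Option 1: Σ r·B − C = (4·0.5·0.487 + 2·0.125·0.0343) − 0.47 = 0.512575.
Option 2: r to a full niece or nephew = 0.25.
Option 2: Σ r·B − C = (1·0.25·0.214) − 0.2 = -0.1465.
Option 1 has the higher net inclusive-fitness payoff.

Option 1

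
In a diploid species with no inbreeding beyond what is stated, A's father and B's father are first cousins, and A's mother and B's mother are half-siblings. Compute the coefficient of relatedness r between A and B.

With two independent routes of shared ancestry, r is the sum of the two contributions.
A and B are related in two ways: second cousins through their fathers (r = 1/32) and half first cousins through their mothers (r = 1/16).
r = 1/32 + 1/16 = 3/32 = 0.09375.

0.09375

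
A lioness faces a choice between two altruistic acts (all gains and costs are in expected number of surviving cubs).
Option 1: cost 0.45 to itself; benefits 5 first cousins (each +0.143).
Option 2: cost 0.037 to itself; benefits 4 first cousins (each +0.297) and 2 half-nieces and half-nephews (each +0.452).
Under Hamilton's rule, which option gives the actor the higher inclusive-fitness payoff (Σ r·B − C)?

Option 1: r to a first cousin = 0.125.
Option 1: Σ r·B − C = (5·0.125·0.143) − 0.45 = -0.360625.
Option 2: r to a first cousin = 0.125.
Option 2: r to a half-niece or half-nephew = 0.125.
Option 2: Σ r·B − C = (4·0.125·0.297 + 2·0.125·0.452) − 0.037 = 0.2245.
Option 2 has the higher net inclusive-fitness payoff.

Option 2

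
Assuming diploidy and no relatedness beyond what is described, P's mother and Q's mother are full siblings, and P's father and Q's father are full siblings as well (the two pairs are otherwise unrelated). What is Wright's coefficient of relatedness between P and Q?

Relatedness sums over independent paths through distinct common ancestors.
P and Q are related in two ways: first cousins through their mothers (r = 1/8) and first cousins through their fathers (r = 1/8) — i.e. double first cousins.
r = 1/8 + 1/8 = 0.25.

0.25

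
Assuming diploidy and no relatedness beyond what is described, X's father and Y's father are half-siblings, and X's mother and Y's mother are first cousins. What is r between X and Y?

0.09375

With two independent routes of shared ancestry, r is the sum of the two contributions.
X and Y are related in two ways: half first cousins through their fathers (r = 1/16) and second cousins through their mothers (r = 1/32).
r = 1/16 + 1/32 = 0.09375.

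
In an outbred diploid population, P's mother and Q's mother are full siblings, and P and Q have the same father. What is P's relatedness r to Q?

0.375

With two independent routes of shared ancestry, r is the sum of the two contributions.
P and Q are related in two ways: first cousins through their mothers (r = 1/8) and half-sibs through their shared father (r = 1/4).
r = 1/8 + 1/4 = 0.375.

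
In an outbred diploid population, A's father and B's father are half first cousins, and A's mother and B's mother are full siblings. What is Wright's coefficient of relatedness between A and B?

Independent pedigree routes through distinct common ancestors add.
A and B are related in two ways: half second cousins through their fathers (r = 1/64) and first cousins through their mothers (r = 1/8).
r = 1/64 + 1/8 = 9/64 = 0.140625.

0.140625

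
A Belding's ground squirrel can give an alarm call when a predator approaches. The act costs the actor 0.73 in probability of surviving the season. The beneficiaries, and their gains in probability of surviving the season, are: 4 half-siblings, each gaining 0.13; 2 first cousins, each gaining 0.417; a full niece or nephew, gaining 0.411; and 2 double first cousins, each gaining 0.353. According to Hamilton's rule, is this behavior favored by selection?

No

Hamilton's rule: the trait is favored when the sum of r·B over every recipient exceeds the actor's cost C.
r to a half-sibling = 0.25 (half-sibs share one parent — one path of length 2: r = (1/2)^2 = 1/4).
r to a first cousin = 1/8 (first cousins share one grandparent pair — two paths of length 4: r = 2·(1/2)^4 = 1/8).
r to a full niece or nephew = 1/4 (full aunt/uncle↔niece/nephew: two paths of length 3 through the shared grandparent pair: r = 2·(1/2)^3 = 1/4).
r to a double first cousin = 0.25 (double first cousins share both grandparent pairs — four paths of length 4: r = 4·(1/2)^4 = 1/4).
Summing one r·B term per recipient: 4·0.25·0.13 + 2·0.125·0.417 + 1·0.25·0.411 + 2·0.25·0.353 = 0.5135.
0.5135 < 0.73: the indirect benefit is less than the cost.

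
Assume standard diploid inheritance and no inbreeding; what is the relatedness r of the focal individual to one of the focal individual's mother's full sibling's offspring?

Each parent–offspring link contributes a factor of 1/2, and independent paths through distinct common ancestors add.
First cousins share one grandparent pair — two paths of length 4: r = 2·(1/2)^4 = 1/8.

0.125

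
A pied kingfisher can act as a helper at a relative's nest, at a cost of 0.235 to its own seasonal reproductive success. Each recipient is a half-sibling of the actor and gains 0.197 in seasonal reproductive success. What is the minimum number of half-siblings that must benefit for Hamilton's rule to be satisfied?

5

r to a half-sibling = 0.25 (half-sibs share one parent — one path of length 2: r = (1/2)^2 = 1/4).
Hamilton's rule: n·r·B > C  ⇒  n > C/(r·B) = 0.235/(0.25·0.197) = 4.772.
The smallest integer exceeding 4.772 is 5.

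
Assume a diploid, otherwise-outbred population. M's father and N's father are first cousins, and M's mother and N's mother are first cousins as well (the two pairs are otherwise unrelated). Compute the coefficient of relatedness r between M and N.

Relatedness sums over independent paths through distinct common ancestors.
M and N are related in two ways: second cousins through their fathers (r = 1/32) and second cousins through their mothers (r = 1/32).
r = 1/32 + 1/32 = 1/16 = 0.0625.

0.0625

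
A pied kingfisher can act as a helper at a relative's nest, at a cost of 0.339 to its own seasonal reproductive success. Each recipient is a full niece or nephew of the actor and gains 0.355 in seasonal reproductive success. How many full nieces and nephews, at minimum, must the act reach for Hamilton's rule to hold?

4

r to a full niece or nephew = 1/4 (full aunt/uncle↔niece/nephew: two paths of length 3 through the shared grandparent pair: r = 2·(1/2)^3 = 1/4).
Hamilton's rule: n·r·B > C  ⇒  n > C/(r·B) = 0.339/(0.25·0.355) = 3.82.
The smallest integer exceeding 3.82 is 4.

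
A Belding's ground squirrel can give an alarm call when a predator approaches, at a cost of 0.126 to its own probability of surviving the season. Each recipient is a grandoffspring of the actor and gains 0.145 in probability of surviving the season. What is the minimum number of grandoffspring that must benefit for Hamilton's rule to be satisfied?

r to a grandoffspring = 1/4 (two parent–offspring links: r = (1/2)^2 = 1/4).
Hamilton's rule: n·r·B > C  ⇒  n > C/(r·B) = 0.126/(0.25·0.145) = 3.476.
The smallest integer exceeding 3.476 is 4.

4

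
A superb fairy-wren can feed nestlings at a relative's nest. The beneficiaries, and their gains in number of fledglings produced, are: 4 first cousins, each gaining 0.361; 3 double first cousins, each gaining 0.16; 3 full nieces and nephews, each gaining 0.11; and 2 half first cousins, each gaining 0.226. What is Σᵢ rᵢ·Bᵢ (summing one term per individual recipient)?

r to a first cousin = 1/8 (first cousins share one grandparent pair — two paths of length 4: r = 2·(1/2)^4 = 1/8).
r to a double first cousin = 0.25 (double first cousins share both grandparent pairs — four paths of length 4: r = 4·(1/2)^4 = 1/4).
r to a full niece or nephew = 0.25 (full aunt/uncle↔niece/nephew: two paths of length 3 through the shared grandparent pair: r = 2·(1/2)^3 = 1/4).
r to a half first cousin = 1/16 (half first cousins share one grandparent — one path of length 4: r = (1/2)^4 = 1/16).
Summing one r·B term per recipient: 4·0.125·0.361 + 3·0.25·0.16 + 3·0.25·0.11 + 2·0.0625·0.226 = 0.41125.

0.41125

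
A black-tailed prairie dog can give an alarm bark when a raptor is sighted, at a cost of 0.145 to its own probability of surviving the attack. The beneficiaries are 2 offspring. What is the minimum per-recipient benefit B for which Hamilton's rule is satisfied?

r to an offspring = 0.5 (one parent–offspring link: r = (1/2)^1 = 1/2).
Hamilton's rule with n recipients of equal r: n·r·B > C, so B > C/(n·r) = 0.145/(2·0.5) = 0.145.

0.145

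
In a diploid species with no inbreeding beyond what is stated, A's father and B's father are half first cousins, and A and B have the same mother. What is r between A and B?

0.265625

Independent pedigree routes through distinct common ancestors add.
A and B are related in two ways: half second cousins through their fathers (r = 1/64) and half-sibs through their shared mother (r = 1/4).
r = 1/64 + 1/4 = 0.265625.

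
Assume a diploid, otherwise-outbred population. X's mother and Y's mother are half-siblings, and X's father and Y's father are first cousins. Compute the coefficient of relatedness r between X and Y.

0.09375

With two independent routes of shared ancestry, r is the sum of the two contributions.
X and Y are related in two ways: half first cousins through their mothers (r = 1/16) and second cousins through their fathers (r = 1/32).
r = 1/16 + 1/32 = 0.09375.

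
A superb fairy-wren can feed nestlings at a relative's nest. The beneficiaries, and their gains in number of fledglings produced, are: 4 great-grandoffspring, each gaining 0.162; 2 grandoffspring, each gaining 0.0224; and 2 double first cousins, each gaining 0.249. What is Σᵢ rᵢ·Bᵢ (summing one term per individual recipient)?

r to a great-grandoffspring = 1/8 (three parent–offspring links: r = (1/2)^3 = 1/8).
r to a grandoffspring = 0.25 (two parent–offspring links: r = (1/2)^2 = 1/4).
r to a double first cousin = 1/4 (double first cousins share both grandparent pairs — four paths of length 4: r = 4·(1/2)^4 = 1/4).
Summing one r·B term per recipient: 4·0.125·0.162 + 2·0.25·0.0224 + 2·0.25·0.249 = 0.2167.

0.2167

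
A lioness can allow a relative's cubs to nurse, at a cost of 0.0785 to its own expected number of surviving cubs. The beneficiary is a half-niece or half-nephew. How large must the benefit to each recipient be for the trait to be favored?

r to a half-niece or half-nephew = 1/8 (half-aunt/uncle↔niece/nephew: one path of length 3: r = (1/2)^3 = 1/8).
Hamilton's rule with n recipients of equal r: n·r·B > C, so B > C/(n·r) = 0.0785/(1·0.125) = 0.628.

0.628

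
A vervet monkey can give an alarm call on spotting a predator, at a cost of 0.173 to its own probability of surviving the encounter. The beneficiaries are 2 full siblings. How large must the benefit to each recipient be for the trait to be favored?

r to a full sibling = 0.5 (full sibs share both parents — two paths of length 2: r = 2·(1/2)^2 = 1/2).
Hamilton's rule with n recipients of equal r: n·r·B > C, so B > C/(n·r) = 0.173/(2·0.5) = 0.173.

0.173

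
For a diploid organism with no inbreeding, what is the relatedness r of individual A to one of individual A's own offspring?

0.5

Each parent–offspring link contributes a factor of 1/2, and independent paths through distinct common ancestors add.
One parent–offspring link: r = (1/2)^1 = 1/2.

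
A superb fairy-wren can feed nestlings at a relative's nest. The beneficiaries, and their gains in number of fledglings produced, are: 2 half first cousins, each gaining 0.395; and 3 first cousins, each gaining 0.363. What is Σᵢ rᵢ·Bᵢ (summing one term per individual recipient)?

0.1855

r to a half first cousin = 0.0625 (half first cousins share one grandparent — one path of length 4: r = (1/2)^4 = 1/16).
r to a first cousin = 0.125 (first cousins share one grandparent pair — two paths of length 4: r = 2·(1/2)^4 = 1/8).
Summing one r·B term per recipient: 2·0.0625·0.395 + 3·0.125·0.363 = 0.1855.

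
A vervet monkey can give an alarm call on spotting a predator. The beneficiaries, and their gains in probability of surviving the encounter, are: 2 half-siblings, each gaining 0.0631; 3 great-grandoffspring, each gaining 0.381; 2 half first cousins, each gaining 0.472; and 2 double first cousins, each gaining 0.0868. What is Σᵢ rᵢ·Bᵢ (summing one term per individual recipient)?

0.276825

r to a half-sibling = 0.25 (half-sibs share one parent — one path of length 2: r = (1/2)^2 = 1/4).
r to a great-grandoffspring = 0.125 (three parent–offspring links: r = (1/2)^3 = 1/8).
r to a half first cousin = 0.0625 (half first cousins share one grandparent — one path of length 4: r = (1/2)^4 = 1/16).
r to a double first cousin = 0.25 (double first cousins share both grandparent pairs — four paths of length 4: r = 4·(1/2)^4 = 1/4).
Summing one r·B term per recipient: 2·0.25·0.0631 + 3·0.125·0.381 + 2·0.0625·0.472 + 2·0.25·0.0868 = 0.276825.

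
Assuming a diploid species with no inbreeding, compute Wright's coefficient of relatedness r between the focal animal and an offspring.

One parent–offspring link: r = (1/2)^1 = 1/2.

0.5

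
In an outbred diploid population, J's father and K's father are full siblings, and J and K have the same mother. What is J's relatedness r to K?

Independent pedigree routes through distinct common ancestors add.
J and K are related in two ways: first cousins through their fathers (r = 1/8) and half-sibs through their shared mother (r = 1/4).
r = 1/8 + 1/4 = 3/8 = 0.375.

0.375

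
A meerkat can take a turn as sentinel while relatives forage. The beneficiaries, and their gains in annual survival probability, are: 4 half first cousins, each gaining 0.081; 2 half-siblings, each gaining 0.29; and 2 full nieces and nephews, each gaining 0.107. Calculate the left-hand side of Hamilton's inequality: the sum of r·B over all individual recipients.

0.21875

r to a half first cousin = 1/16 (half first cousins share one grandparent — one path of length 4: r = (1/2)^4 = 1/16).
r to a half-sibling = 0.25 (half-sibs share one parent — one path of length 2: r = (1/2)^2 = 1/4).
r to a full niece or nephew = 0.25 (full aunt/uncle↔niece/nephew: two paths of length 3 through the shared grandparent pair: r = 2·(1/2)^3 = 1/4).
Summing one r·B term per recipient: 4·0.0625·0.081 + 2·0.25·0.29 + 2·0.25·0.107 = 0.21875.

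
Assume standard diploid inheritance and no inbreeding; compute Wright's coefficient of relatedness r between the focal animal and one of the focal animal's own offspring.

Each parent–offspring link contributes a factor of 1/2, and independent paths through distinct common ancestors add.
One parent–offspring link: r = (1/2)^1 = 1/2.

0.5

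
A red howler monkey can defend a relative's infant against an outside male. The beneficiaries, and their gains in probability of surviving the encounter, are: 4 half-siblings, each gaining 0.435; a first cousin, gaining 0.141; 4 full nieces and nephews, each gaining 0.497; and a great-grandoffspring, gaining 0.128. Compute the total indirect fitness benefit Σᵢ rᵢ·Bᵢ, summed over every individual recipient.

0.965625

r to a half-sibling = 0.25 (half-sibs share one parent — one path of length 2: r = (1/2)^2 = 1/4).
r to a first cousin = 1/8 (first cousins share one grandparent pair — two paths of length 4: r = 2·(1/2)^4 = 1/8).
r to a full niece or nephew = 0.25 (full aunt/uncle↔niece/nephew: two paths of length 3 through the shared grandparent pair: r = 2·(1/2)^3 = 1/4).
r to a great-grandoffspring = 1/8 (three parent–offspring links: r = (1/2)^3 = 1/8).
Summing one r·B term per recipient: 4·0.25·0.435 + 1·0.125·0.141 + 4·0.25·0.497 + 1·0.125·0.128 = 0.965625.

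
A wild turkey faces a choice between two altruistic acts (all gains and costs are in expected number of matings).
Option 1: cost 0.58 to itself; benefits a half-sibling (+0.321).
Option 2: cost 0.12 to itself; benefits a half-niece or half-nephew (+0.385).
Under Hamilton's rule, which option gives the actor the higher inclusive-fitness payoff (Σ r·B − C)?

Option 1: r to a half-sibling = 0.25.
Option 1: Σ r·B − C = (1·0.25·0.321) − 0.58 = -0.49975.
Option 2: r to a half-niece or half-nephew = 0.125.
Option 2: Σ r·B − C = (1·0.125·0.385) − 0.12 = -0.071875.
Option 2 has the higher net inclusive-fitness payoff.

Option 2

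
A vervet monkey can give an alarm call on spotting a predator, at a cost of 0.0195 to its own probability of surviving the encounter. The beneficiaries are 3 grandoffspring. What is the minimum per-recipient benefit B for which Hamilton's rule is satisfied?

r to a grandoffspring = 0.25 (two parent–offspring links: r = (1/2)^2 = 1/4).
Hamilton's rule with n recipients of equal r: n·r·B > C, so B > C/(n·r) = 0.0195/(3·0.25) = 0.026.

0.026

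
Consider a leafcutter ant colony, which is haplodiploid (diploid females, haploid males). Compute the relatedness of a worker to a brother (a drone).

Her haploid brother carries none of their father's genes and a random half of their mother's genome; that half matches the maternal half of her own genome with probability 1/2: r = 1/2 · 1/2 = 1/4.

0.25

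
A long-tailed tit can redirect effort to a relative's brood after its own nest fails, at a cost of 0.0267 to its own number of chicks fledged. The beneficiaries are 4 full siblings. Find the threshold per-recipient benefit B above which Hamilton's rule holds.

r to a full sibling = 1/2 (full sibs share both parents — two paths of length 2: r = 2·(1/2)^2 = 1/2).
Hamilton's rule with n recipients of equal r: n·r·B > C, so B > C/(n·r) = 0.0267/(4·0.5) = 0.0134.

0.0134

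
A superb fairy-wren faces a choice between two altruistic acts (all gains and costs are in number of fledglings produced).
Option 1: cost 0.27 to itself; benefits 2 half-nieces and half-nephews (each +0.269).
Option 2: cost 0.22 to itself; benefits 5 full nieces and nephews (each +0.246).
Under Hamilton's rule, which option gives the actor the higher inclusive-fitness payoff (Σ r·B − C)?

Option 1: r to a half-niece or half-nephew = 0.125.
Option 1: Σ r·B − C = (2·0.125·0.269) − 0.27 = -0.20275.
Option 2: r to a full niece or nephew = 0.25.
Option 2: Σ r·B − C = (5·0.25·0.246) − 0.22 = 0.0875.
Option 2 has the higher net inclusive-fitness payoff.

Option 2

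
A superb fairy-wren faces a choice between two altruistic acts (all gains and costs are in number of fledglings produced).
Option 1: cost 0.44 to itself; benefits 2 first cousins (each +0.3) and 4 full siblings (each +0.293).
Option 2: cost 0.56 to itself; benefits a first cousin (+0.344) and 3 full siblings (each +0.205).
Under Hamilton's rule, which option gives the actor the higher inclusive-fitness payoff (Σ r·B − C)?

Option 1

Option 1: r to a first cousin = 0.125.
Option 1: r to a full sibling = 0.5.
Option 1: Σ r·B − C = (2·0.125·0.3 + 4·0.5·0.293) − 0.44 = 0.221.
Option 2: r to a first cousin = 0.125.
Option 2: r to a full sibling = 0.5.
Option 2: Σ r·B − C = (1·0.125·0.344 + 3·0.5·0.205) − 0.56 = -0.2095.
Option 1 has the higher net inclusive-fitness payoff.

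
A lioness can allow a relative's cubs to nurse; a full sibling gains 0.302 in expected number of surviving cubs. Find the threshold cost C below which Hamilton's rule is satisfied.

r to a full sibling = 1/2 (full sibs share both parents — two paths of length 2: r = 2·(1/2)^2 = 1/2).
Hamilton's rule: n·r·B > C, so the trait is favored while C < n·r·B = 1·0.5·0.302 = 0.151.

0.151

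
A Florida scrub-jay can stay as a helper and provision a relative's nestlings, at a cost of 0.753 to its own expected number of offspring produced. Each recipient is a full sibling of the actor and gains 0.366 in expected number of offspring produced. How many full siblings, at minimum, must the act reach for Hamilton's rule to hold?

r to a full sibling = 1/2 (full sibs share both parents — two paths of length 2: r = 2·(1/2)^2 = 1/2).
Hamilton's rule: n·r·B > C  ⇒  n > C/(r·B) = 0.753/(0.5·0.366) = 4.115.
The smallest integer exceeding 4.115 is 5.

5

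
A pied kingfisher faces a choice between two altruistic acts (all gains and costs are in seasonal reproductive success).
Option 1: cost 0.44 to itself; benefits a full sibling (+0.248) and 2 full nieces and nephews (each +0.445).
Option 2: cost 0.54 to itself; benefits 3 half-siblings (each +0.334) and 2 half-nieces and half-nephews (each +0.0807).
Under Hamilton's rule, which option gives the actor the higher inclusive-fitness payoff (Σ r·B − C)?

Option 1: r to a full sibling = 0.5.
Option 1: r to a full niece or nephew = 0.25.
Option 1: Σ r·B − C = (1·0.5·0.248 + 2·0.25·0.445) − 0.44 = -0.0935.
Option 2: r to a half-sibling = 0.25.
Option 2: r to a half-niece or half-nephew = 0.125.
Option 2: Σ r·B − C = (3·0.25·0.334 + 2·0.125·0.0807) − 0.54 = -0.269325.
Option 1 has the higher net inclusive-fitness payoff.

Option 1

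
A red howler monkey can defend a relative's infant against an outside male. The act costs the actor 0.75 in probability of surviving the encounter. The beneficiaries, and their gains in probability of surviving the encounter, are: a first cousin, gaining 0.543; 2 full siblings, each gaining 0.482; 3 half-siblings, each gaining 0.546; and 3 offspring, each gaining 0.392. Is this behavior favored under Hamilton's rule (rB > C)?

Hamilton's rule: the trait is favored when the sum of r·B over every recipient exceeds the actor's cost C.
r to a first cousin = 1/8 (first cousins share one grandparent pair — two paths of length 4: r = 2·(1/2)^4 = 1/8).
r to a full sibling = 1/2 (full sibs share both parents — two paths of length 2: r = 2·(1/2)^2 = 1/2).
r to a half-sibling = 0.25 (half-sibs share one parent — one path of length 2: r = (1/2)^2 = 1/4).
r to an offspring = 0.5 (one parent–offspring link: r = (1/2)^1 = 1/2).
Summing one r·B term per recipient: 1·0.125·0.543 + 2·0.5·0.482 + 3·0.25·0.546 + 3·0.5·0.392 = 1.547375.
1.547375 > 0.75: the indirect benefit exceeds the cost.

Yes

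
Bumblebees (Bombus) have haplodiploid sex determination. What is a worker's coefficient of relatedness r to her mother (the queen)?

0.5

One meiotic link between diploid queen and diploid daughter: r = 1/2.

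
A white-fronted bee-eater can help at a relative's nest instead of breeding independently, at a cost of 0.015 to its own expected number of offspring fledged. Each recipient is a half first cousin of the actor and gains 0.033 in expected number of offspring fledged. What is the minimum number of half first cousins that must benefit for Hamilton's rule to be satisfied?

r to a half first cousin = 1/16 (half first cousins share one grandparent — one path of length 4: r = (1/2)^4 = 1/16).
Hamilton's rule: n·r·B > C  ⇒  n > C/(r·B) = 0.015/(0.0625·0.033) = 7.273.
The smallest integer exceeding 7.273 is 8.

8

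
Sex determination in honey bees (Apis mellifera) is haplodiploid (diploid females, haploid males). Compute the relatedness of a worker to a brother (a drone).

Her haploid brother carries none of their father's genes and a random half of their mother's genome; that half matches the maternal half of her own genome with probability 1/2: r = 1/2 · 1/2 = 1/4.

0.25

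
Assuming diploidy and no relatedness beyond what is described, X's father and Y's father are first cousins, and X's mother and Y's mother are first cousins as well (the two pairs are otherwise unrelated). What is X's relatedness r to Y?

0.0625

With two independent routes of shared ancestry, r is the sum of the two contributions.
X and Y are related in two ways: second cousins through their fathers (r = 1/32) and second cousins through their mothers (r = 1/32).
r = 1/32 + 1/32 = 0.0625.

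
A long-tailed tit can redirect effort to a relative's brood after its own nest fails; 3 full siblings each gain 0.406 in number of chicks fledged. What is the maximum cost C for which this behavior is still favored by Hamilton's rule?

r to a full sibling = 1/2 (full sibs share both parents — two paths of length 2: r = 2·(1/2)^2 = 1/2).
Hamilton's rule: n·r·B > C, so the trait is favored while C < n·r·B = 3·0.5·0.406 = 0.609.

0.609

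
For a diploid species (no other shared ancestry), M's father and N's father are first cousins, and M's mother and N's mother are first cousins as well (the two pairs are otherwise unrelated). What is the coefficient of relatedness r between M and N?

0.0625

With two independent routes of shared ancestry, r is the sum of the two contributions.
M and N are related in two ways: second cousins through their fathers (r = 1/32) and second cousins through their mothers (r = 1/32).
r = 1/32 + 1/32 = 0.0625.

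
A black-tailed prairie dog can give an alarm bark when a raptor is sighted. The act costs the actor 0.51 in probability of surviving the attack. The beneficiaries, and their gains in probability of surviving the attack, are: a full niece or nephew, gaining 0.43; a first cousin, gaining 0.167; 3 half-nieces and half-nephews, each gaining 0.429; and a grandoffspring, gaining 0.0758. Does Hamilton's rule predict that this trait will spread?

No

Hamilton's rule: the trait is favored when the sum of r·B over every recipient exceeds the actor's cost C.
r to a full niece or nephew = 0.25 (full aunt/uncle↔niece/nephew: two paths of length 3 through the shared grandparent pair: r = 2·(1/2)^3 = 1/4).
r to a first cousin = 0.125 (first cousins share one grandparent pair — two paths of length 4: r = 2·(1/2)^4 = 1/8).
r to a half-niece or half-nephew = 0.125 (half-aunt/uncle↔niece/nephew: one path of length 3: r = (1/2)^3 = 1/8).
r to a grandoffspring = 0.25 (two parent–offspring links: r = (1/2)^2 = 1/4).
Summing one r·B term per recipient: 1·0.25·0.43 + 1·0.125·0.167 + 3·0.125·0.429 + 1·0.25·0.0758 = 0.3082.
0.3082 < 0.51: the indirect benefit is less than the cost.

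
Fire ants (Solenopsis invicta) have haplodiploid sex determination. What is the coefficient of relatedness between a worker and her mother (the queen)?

0.5

One meiotic link between diploid queen and diploid daughter: r = 1/2.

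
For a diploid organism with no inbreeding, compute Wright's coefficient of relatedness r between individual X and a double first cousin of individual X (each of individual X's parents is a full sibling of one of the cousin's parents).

0.25

Each parent–offspring link contributes a factor of 1/2, and independent paths through distinct common ancestors add.
Double first cousins share both grandparent pairs — four paths of length 4: r = 4·(1/2)^4 = 1/4.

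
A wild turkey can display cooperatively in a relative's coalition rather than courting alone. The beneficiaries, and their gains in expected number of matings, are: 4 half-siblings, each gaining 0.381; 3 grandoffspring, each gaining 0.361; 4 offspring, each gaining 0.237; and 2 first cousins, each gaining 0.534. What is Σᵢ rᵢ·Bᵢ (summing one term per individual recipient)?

r to a half-sibling = 0.25 (half-sibs share one parent — one path of length 2: r = (1/2)^2 = 1/4).
r to a grandoffspring = 1/4 (two parent–offspring links: r = (1/2)^2 = 1/4).
r to an offspring = 1/2 (one parent–offspring link: r = (1/2)^1 = 1/2).
r to a first cousin = 1/8 (first cousins share one grandparent pair — two paths of length 4: r = 2·(1/2)^4 = 1/8).
Summing one r·B term per recipient: 4·0.25·0.381 + 3·0.25·0.361 + 4·0.5·0.237 + 2·0.125·0.534 = 1.25925.

1.25925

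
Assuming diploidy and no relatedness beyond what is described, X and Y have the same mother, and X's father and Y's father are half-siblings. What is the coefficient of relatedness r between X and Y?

0.3125

With two independent routes of shared ancestry, r is the sum of the two contributions.
X and Y are related in two ways: half-sibs through their shared mother (r = 1/4) and half first cousins through their fathers (r = 1/16).
r = 1/4 + 1/16 = 5/16 = 0.3125.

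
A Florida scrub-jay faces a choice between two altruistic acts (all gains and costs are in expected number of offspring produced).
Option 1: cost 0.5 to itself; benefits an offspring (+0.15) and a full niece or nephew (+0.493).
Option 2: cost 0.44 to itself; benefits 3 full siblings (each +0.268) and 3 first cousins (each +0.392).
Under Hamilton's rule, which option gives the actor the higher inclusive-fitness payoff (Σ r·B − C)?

Option 2

Option 1: r to an offspring = 0.5.
Option 1: r to a full niece or nephew = 0.25.
Option 1: Σ r·B − C = (1·0.5·0.15 + 1·0.25·0.493) − 0.5 = -0.30175.
Option 2: r to a full sibling = 0.5.
Option 2: r to a first cousin = 0.125.
Option 2: Σ r·B − C = (3·0.5·0.268 + 3·0.125·0.392) − 0.44 = 0.109.
Option 2 has the higher net inclusive-fitness payoff.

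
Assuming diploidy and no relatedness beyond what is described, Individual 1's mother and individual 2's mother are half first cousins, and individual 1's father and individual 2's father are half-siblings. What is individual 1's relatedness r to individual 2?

Independent pedigree routes through distinct common ancestors add.
Individual 1 and individual 2 are related in two ways: half second cousins through their mothers (r = 1/64) and half first cousins through their fathers (r = 1/16).
r = 1/64 + 1/16 = 0.078125.

0.078125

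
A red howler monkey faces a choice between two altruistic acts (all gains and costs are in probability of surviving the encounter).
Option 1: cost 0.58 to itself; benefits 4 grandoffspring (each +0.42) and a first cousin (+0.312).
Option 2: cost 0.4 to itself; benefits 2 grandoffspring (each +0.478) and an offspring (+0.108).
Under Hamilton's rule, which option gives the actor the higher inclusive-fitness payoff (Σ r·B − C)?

Option 2

Option 1: r to a grandoffspring = 0.25.
Option 1: r to a first cousin = 0.125.
Option 1: Σ r·B − C = (4·0.25·0.42 + 1·0.125·0.312) − 0.58 = -0.121.
Option 2: r to a grandoffspring = 0.25.
Option 2: r to an offspring = 0.5.
Option 2: Σ r·B − C = (2·0.25·0.478 + 1·0.5·0.108) − 0.4 = -0.107.
Option 2 has the higher net inclusive-fitness payoff.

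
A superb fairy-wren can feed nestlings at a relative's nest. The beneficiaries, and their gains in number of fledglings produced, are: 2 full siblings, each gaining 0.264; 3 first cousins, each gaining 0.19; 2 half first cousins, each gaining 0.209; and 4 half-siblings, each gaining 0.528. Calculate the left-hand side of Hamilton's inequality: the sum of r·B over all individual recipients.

r to a full sibling = 1/2 (full sibs share both parents — two paths of length 2: r = 2·(1/2)^2 = 1/2).
r to a first cousin = 0.125 (first cousins share one grandparent pair — two paths of length 4: r = 2·(1/2)^4 = 1/8).
r to a half first cousin = 0.0625 (half first cousins share one grandparent — one path of length 4: r = (1/2)^4 = 1/16).
r to a half-sibling = 1/4 (half-sibs share one parent — one path of length 2: r = (1/2)^2 = 1/4).
Summing one r·B term per recipient: 2·0.5·0.264 + 3·0.125·0.19 + 2·0.0625·0.209 + 4·0.25·0.528 = 0.889375.

0.889375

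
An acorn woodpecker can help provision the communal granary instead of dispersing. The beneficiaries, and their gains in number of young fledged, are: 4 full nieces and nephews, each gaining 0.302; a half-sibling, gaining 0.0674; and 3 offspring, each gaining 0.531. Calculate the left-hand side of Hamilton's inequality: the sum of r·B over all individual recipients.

r to a full niece or nephew = 1/4 (full aunt/uncle↔niece/nephew: two paths of length 3 through the shared grandparent pair: r = 2·(1/2)^3 = 1/4).
r to a half-sibling = 1/4 (half-sibs share one parent — one path of length 2: r = (1/2)^2 = 1/4).
r to an offspring = 1/2 (one parent–offspring link: r = (1/2)^1 = 1/2).
Summing one r·B term per recipient: 4·0.25·0.302 + 1·0.25·0.0674 + 3·0.5·0.531 = 1.11535.

1.11535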